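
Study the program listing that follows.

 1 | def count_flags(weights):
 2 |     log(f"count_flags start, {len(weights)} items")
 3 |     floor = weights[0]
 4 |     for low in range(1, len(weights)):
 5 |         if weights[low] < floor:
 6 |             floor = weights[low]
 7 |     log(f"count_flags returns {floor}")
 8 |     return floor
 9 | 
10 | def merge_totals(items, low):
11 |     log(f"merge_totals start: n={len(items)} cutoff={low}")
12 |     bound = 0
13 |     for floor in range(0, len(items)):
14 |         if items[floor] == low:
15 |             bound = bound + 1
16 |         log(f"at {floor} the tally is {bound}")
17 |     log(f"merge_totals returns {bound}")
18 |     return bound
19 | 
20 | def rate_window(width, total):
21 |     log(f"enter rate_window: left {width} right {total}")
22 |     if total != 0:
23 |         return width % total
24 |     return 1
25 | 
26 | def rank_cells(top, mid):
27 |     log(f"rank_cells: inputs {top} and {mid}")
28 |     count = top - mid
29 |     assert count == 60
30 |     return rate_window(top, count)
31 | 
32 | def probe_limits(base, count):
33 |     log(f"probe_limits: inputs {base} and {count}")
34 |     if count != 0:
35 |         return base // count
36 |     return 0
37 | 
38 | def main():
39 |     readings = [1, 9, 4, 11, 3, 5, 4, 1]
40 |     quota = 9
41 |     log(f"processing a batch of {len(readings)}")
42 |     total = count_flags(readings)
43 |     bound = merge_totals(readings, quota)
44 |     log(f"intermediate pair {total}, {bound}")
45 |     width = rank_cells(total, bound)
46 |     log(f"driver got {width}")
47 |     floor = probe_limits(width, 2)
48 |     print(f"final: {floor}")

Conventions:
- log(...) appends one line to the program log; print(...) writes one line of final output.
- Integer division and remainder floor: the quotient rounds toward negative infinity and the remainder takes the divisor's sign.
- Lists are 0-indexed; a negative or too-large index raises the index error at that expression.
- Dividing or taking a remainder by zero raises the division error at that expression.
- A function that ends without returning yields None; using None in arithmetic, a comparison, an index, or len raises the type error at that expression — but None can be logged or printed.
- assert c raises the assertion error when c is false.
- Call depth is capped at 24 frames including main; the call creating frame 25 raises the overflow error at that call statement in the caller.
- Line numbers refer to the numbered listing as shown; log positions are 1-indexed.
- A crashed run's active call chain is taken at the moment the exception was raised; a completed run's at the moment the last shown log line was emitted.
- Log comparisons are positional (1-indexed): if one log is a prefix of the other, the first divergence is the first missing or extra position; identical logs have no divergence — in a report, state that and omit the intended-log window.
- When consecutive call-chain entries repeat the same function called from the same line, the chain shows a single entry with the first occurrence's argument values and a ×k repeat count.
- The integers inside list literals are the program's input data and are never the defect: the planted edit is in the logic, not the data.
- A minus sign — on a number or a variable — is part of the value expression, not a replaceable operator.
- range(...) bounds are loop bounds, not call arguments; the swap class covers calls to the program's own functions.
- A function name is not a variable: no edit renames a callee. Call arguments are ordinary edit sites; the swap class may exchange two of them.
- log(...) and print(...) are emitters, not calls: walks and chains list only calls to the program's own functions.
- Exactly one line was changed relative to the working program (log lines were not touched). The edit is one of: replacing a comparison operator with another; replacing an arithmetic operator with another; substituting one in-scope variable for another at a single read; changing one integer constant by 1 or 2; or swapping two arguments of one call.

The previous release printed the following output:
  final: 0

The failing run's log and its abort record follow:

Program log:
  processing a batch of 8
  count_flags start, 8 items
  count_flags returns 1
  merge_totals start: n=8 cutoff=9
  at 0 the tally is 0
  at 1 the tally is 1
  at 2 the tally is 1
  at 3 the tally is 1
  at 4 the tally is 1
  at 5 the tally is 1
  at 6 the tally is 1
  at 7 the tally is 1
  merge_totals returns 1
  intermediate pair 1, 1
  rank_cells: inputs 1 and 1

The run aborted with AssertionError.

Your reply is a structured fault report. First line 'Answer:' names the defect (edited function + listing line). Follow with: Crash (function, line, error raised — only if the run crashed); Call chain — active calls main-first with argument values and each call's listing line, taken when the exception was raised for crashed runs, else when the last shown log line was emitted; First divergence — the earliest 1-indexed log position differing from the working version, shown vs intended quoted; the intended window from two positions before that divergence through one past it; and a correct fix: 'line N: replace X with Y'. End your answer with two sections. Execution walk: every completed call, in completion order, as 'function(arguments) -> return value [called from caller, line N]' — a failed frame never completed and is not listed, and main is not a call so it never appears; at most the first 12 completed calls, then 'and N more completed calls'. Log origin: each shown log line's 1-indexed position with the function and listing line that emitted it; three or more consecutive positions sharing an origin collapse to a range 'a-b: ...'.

Answer: the defect is in rank_cells at line 29.
Core observation: The log ends early — 15 lines, where the working version next logs 'enter rate_window: left 1 right 0'.
Crash: rank_cells, line 29, AssertionError.
Call chain: main -> rank_cells(1, 1) (called at line 45).
First divergence: position 16; the shown log stops at 15 lines while the working version next logs 'enter rate_window: left 1 right 0'.
Intended log window:
  14: intermediate pair 1, 1
  15: rank_cells: inputs 1 and 1
  16: enter rate_window: left 1 right 0
  17: driver got 1
Execution walk:
  count_flags([1, 9, 4, 11, 3, 5, 4, 1]) -> 1  [called from main, line 42]
  merge_totals([1, 9, 4, 11, 3, 5, 4, 1], 9) -> 1  [called from main, line 43]
Log origins:
  1 — main, line 41
  2 — count_flags, line 2
  3 — count_flags, line 7
  4 — merge_totals, line 11
  5-12 — merge_totals, line 16
  13 — merge_totals, line 17
  14 — main, line 44
  15 — rank_cells, line 27
A correct fix: line 29: replace `==` with `<=`.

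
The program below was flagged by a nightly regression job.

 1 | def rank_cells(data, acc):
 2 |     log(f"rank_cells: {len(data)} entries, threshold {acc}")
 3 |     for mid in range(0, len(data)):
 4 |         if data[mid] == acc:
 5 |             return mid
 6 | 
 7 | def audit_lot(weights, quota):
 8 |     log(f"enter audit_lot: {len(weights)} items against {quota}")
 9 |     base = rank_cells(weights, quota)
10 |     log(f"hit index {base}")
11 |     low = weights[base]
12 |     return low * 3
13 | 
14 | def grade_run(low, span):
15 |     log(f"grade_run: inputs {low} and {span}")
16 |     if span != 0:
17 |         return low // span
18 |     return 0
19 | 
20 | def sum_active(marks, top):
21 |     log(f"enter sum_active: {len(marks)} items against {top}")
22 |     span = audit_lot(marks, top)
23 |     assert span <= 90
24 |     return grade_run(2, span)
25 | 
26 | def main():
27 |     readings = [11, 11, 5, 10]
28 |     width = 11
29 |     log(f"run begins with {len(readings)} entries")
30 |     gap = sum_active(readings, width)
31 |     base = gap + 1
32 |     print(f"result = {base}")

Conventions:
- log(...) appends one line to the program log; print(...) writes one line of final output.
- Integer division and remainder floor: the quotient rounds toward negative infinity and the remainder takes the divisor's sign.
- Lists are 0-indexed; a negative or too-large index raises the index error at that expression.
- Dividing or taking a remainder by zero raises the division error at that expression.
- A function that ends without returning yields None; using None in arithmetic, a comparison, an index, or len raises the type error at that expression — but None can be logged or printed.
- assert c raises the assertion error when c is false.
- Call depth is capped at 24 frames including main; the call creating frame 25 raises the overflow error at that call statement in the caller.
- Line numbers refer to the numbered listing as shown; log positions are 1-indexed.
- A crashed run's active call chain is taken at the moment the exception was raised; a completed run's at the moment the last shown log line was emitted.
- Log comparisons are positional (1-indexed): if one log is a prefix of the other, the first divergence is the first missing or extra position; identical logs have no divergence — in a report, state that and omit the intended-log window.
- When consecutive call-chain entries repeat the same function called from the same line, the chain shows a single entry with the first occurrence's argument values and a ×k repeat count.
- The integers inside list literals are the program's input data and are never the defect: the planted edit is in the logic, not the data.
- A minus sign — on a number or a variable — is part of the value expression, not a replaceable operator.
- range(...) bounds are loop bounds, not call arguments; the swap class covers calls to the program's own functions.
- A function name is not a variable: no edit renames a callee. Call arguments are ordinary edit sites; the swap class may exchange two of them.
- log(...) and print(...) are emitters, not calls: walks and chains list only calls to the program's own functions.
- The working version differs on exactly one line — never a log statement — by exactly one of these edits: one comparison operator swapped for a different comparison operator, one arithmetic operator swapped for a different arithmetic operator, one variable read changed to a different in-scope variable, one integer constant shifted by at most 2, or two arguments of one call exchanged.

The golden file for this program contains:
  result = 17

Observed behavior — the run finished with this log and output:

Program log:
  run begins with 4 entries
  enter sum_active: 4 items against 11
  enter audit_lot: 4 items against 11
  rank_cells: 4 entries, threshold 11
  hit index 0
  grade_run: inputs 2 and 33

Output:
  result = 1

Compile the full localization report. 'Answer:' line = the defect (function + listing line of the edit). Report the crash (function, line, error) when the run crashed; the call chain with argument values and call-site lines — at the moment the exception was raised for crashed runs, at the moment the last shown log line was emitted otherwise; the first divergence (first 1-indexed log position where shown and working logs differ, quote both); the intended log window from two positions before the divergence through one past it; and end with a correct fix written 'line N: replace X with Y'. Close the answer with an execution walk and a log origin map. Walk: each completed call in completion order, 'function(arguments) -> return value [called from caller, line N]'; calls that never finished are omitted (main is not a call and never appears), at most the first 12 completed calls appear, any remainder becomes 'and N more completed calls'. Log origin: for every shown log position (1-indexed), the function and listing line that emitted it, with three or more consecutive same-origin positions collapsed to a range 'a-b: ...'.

Answer: the defect is in sum_active at line 24.
Key observation: Everything matches until log position 6, which reads 'grade_run: inputs 2 and 33' in place of 'grade_run: inputs 33 and 2'.
Call chain: main -> sum_active([11, 11, 5, 10], 11) (called at line 30) -> grade_run(2, 33) (called at line 24).
First divergence: position 6; shown 'grade_run: inputs 2 and 33' vs intended 'grade_run: inputs 33 and 2'.
Intended log window:
  4: rank_cells: 4 entries, threshold 11
  5: hit index 0
  6: grade_run: inputs 33 and 2
Execution walk:
  rank_cells([11, 11, 5, 10], 11) -> 0  [called from audit_lot, line 9]
  audit_lot([11, 11, 5, 10], 11) -> 33  [called from sum_active, line 22]
  grade_run(2, 33) -> 0  [called from sum_active, line 24]
  sum_active([11, 11, 5, 10], 11) -> 0  [called from main, line 30]
Log origin:
  1: emitted by main (line 29)
  2: emitted by sum_active (line 21)
  3: emitted by audit_lot (line 8)
  4: emitted by rank_cells (line 2)
  5: emitted by audit_lot (line 10)
  6: emitted by grade_run (line 15)
A correct fix: line 24: replace `grade_run(2, span)` with `grade_run(span, 2)`.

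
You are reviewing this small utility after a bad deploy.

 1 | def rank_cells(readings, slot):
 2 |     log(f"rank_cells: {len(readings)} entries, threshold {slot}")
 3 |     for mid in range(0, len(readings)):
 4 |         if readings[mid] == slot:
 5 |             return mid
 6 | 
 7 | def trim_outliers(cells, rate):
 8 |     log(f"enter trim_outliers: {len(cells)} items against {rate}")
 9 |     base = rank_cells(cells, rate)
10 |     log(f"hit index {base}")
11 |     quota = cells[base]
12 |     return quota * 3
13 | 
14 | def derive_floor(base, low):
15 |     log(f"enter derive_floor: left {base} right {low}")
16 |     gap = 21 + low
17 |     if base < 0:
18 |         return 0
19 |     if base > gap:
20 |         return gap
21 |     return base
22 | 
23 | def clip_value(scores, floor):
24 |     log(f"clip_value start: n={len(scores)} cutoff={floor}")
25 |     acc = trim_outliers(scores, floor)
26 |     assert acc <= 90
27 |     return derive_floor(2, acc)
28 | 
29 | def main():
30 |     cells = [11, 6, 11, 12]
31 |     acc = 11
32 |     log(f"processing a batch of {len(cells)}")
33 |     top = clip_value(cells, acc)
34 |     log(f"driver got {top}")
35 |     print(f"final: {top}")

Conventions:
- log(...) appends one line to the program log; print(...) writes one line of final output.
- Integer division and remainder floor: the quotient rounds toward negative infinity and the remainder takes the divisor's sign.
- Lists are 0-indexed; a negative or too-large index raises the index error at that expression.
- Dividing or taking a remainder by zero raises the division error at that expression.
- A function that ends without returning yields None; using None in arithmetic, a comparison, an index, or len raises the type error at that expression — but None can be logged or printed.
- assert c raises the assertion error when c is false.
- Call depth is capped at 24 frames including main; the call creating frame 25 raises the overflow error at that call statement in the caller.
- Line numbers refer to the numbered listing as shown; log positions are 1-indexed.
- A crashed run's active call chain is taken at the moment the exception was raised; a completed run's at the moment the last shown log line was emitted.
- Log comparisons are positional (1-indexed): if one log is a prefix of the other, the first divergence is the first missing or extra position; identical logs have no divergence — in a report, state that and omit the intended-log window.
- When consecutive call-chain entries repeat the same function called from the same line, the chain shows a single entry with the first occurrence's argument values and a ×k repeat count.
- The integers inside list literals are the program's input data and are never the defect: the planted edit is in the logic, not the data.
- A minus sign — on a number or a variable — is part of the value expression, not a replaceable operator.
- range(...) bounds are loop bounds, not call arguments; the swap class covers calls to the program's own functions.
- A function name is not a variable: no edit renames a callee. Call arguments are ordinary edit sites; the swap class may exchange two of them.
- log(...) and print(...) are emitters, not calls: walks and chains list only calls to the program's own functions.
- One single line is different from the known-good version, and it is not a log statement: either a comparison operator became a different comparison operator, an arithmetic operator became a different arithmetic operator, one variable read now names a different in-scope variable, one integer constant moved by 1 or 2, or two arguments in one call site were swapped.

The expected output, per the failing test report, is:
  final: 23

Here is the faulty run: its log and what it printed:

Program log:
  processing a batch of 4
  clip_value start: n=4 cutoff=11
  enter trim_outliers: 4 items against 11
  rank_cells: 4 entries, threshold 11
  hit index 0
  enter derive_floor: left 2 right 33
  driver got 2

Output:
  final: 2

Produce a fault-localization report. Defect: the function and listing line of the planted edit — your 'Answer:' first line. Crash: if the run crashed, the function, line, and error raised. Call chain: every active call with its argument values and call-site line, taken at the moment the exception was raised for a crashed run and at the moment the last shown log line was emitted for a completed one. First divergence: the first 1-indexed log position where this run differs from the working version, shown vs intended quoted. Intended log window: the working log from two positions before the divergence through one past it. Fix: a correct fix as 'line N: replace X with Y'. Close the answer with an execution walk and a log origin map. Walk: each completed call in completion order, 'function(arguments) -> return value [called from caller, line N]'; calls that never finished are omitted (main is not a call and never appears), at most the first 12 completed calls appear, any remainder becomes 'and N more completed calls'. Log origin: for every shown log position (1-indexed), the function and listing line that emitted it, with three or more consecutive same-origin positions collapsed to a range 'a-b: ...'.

Answer: the defect is in clip_value at line 27.
Key fact: The earliest visible damage is log position 6 — 'enter derive_floor: left 2 right 33' rather than the intended 'enter derive_floor: left 33 right 2'.
Call chain: main.
First divergence: position 6 — the shown line 'enter derive_floor: left 2 right 33' should read 'enter derive_floor: left 33 right 2'.
Intended log window:
  4: rank_cells: 4 entries, threshold 11
  5: hit index 0
  6: enter derive_floor: left 33 right 2
  7: driver got 23
Execution walk:
  rank_cells([11, 6, 11, 12], 11) -> 0  [called from trim_outliers, line 9]
  trim_outliers([11, 6, 11, 12], 11) -> 33  [called from clip_value, line 25]
  derive_floor(2, 33) -> 2  [called from clip_value, line 27]
  clip_value([11, 6, 11, 12], 11) -> 2  [called from main, line 33]
Log origins:
  1: emitted by main (line 32)
  2: emitted by clip_value (line 24)
  3: emitted by trim_outliers (line 8)
  4: emitted by rank_cells (line 2)
  5: emitted by trim_outliers (line 10)
  6: emitted by derive_floor (line 15)
  7: emitted by main (line 34)
A correct fix: line 27: replace `derive_floor(2, acc)` with `derive_floor(acc, 2)`.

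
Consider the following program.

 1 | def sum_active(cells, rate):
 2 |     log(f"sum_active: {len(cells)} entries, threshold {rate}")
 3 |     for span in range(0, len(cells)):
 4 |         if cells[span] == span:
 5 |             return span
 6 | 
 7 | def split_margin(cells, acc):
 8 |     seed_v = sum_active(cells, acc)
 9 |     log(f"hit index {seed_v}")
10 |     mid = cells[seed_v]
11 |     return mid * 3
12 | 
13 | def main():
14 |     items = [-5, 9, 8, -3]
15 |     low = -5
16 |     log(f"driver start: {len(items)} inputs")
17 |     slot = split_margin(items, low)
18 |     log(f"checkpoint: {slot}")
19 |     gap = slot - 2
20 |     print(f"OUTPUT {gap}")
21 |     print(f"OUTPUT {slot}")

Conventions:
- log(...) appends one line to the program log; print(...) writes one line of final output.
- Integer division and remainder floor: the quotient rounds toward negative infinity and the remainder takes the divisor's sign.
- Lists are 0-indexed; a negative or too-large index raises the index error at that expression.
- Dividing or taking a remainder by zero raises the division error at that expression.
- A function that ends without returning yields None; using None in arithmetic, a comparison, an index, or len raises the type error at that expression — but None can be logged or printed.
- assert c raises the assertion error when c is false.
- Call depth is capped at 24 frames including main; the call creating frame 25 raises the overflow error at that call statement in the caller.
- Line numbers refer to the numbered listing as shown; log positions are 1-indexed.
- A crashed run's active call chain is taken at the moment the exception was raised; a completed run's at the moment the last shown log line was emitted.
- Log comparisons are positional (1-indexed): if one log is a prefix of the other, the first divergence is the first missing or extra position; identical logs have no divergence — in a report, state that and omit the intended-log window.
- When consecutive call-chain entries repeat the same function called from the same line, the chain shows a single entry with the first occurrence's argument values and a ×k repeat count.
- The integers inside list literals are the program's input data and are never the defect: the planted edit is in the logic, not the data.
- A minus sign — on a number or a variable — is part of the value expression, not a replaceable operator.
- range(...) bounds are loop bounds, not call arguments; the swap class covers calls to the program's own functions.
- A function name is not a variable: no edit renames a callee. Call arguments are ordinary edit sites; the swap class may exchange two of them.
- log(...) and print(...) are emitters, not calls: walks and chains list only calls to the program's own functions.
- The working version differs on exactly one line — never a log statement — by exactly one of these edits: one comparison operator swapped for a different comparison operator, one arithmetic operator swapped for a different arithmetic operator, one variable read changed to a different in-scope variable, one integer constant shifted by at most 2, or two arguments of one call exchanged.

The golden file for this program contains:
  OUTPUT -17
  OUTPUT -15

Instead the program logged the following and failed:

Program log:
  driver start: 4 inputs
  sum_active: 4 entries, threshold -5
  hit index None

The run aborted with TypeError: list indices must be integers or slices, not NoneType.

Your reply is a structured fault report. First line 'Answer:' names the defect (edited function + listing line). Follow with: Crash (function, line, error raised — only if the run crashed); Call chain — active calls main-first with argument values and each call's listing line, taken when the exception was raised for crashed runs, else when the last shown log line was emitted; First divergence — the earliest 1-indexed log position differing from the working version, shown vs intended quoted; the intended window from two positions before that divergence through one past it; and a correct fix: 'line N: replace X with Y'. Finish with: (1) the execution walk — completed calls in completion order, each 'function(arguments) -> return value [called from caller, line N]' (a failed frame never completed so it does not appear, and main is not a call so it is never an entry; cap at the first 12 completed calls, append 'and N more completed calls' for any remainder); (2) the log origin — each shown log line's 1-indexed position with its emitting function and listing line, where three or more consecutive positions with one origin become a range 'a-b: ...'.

Answer: the defect is in sum_active at line 4.
Key fact: Position 3 is the first bad log line: 'hit index None' should read 'hit index 0'.
Crash: split_margin, line 10, TypeError.
Call chain: main -> split_margin([-5, 9, 8, -3], -5) (called at line 17).
First divergence: position 3 — shown 'hit index None', intended 'hit index 0'.
Intended log window:
  1: driver start: 4 inputs
  2: sum_active: 4 entries, threshold -5
  3: hit index 0
  4: checkpoint: -15
Execution walk:
  sum_active([-5, 9, 8, -3], -5) -> None  [called from split_margin, line 8]
Log line origins:
  1: from main, line 16
  2: from sum_active, line 2
  3: from split_margin, line 9
A correct fix: line 4: replace `cells[span] == span` with `cells[span] == rate`.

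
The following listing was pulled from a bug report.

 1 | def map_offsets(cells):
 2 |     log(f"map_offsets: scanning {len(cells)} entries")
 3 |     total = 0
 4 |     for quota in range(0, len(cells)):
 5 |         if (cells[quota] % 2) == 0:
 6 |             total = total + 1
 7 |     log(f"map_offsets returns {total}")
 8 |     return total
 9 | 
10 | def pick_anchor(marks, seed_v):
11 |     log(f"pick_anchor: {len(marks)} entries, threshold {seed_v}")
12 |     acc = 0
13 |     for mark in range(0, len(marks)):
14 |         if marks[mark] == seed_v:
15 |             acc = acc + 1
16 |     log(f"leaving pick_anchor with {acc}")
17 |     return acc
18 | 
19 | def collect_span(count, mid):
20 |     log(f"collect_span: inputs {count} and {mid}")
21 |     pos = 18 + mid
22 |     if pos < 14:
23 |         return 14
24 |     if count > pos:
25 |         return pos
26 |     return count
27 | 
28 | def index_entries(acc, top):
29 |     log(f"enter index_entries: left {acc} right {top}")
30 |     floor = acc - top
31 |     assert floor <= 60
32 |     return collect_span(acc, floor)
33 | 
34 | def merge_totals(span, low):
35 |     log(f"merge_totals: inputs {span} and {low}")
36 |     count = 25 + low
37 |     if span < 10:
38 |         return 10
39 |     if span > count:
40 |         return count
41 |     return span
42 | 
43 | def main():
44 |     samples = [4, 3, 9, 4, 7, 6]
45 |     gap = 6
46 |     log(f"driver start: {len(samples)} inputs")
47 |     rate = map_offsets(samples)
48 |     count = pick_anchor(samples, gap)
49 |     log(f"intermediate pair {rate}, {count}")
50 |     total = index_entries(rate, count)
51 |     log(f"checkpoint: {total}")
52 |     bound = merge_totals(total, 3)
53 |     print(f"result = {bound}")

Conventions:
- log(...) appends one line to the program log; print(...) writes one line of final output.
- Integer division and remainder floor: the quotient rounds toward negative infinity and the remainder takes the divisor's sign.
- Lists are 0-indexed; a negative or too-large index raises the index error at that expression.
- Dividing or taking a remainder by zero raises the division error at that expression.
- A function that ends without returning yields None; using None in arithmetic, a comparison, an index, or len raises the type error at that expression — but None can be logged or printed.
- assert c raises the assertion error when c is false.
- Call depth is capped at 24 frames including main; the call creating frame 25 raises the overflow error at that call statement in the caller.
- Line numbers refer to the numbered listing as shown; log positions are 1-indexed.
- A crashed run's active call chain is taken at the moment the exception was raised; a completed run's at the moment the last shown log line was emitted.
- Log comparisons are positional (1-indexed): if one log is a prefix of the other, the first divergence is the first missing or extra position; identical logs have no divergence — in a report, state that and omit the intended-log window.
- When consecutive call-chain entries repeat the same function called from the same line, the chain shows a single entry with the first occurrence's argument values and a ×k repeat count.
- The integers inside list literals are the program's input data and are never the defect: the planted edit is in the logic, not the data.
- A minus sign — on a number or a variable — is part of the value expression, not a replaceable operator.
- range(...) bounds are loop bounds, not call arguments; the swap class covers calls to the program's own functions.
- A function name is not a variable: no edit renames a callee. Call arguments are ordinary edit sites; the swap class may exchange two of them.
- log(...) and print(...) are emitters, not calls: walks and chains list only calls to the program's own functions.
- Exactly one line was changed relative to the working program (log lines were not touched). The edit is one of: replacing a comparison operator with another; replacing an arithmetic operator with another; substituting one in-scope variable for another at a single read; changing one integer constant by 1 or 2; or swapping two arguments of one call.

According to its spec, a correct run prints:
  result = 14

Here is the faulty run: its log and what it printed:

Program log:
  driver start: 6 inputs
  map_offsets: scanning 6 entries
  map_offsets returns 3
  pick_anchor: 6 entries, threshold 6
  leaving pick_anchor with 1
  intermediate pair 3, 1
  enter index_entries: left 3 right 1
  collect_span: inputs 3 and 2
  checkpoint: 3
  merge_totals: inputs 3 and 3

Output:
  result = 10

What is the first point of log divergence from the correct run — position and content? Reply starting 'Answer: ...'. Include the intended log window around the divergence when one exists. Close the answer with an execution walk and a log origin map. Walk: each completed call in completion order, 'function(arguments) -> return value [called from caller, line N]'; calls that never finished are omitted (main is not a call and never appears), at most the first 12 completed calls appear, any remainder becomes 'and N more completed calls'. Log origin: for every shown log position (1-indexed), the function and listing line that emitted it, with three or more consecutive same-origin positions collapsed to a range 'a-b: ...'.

Answer: position 9 — the shown line 'checkpoint: 3' should read 'checkpoint: 14'.
Intended log window:
  7: enter index_entries: left 3 right 1
  8: collect_span: inputs 3 and 2
  9: checkpoint: 14
  10: merge_totals: inputs 14 and 3
Execution walk:
  map_offsets([4, 3, 9, 4, 7, 6]) -> 3  [called from main, line 47]
  pick_anchor([4, 3, 9, 4, 7, 6], 6) -> 1  [called from main, line 48]
  collect_span(3, 2) -> 3  [called from index_entries, line 32]
  index_entries(3, 1) -> 3  [called from main, line 50]
  merge_totals(3, 3) -> 10  [called from main, line 52]
Origin of each log line:
  1: from main, line 46
  2: from map_offsets, line 2
  3: from map_offsets, line 7
  4: from pick_anchor, line 11
  5: from pick_anchor, line 16
  6: from main, line 49
  7: from index_entries, line 29
  8: from collect_span, line 20
  9: from main, line 51
  10: from merge_totals, line 35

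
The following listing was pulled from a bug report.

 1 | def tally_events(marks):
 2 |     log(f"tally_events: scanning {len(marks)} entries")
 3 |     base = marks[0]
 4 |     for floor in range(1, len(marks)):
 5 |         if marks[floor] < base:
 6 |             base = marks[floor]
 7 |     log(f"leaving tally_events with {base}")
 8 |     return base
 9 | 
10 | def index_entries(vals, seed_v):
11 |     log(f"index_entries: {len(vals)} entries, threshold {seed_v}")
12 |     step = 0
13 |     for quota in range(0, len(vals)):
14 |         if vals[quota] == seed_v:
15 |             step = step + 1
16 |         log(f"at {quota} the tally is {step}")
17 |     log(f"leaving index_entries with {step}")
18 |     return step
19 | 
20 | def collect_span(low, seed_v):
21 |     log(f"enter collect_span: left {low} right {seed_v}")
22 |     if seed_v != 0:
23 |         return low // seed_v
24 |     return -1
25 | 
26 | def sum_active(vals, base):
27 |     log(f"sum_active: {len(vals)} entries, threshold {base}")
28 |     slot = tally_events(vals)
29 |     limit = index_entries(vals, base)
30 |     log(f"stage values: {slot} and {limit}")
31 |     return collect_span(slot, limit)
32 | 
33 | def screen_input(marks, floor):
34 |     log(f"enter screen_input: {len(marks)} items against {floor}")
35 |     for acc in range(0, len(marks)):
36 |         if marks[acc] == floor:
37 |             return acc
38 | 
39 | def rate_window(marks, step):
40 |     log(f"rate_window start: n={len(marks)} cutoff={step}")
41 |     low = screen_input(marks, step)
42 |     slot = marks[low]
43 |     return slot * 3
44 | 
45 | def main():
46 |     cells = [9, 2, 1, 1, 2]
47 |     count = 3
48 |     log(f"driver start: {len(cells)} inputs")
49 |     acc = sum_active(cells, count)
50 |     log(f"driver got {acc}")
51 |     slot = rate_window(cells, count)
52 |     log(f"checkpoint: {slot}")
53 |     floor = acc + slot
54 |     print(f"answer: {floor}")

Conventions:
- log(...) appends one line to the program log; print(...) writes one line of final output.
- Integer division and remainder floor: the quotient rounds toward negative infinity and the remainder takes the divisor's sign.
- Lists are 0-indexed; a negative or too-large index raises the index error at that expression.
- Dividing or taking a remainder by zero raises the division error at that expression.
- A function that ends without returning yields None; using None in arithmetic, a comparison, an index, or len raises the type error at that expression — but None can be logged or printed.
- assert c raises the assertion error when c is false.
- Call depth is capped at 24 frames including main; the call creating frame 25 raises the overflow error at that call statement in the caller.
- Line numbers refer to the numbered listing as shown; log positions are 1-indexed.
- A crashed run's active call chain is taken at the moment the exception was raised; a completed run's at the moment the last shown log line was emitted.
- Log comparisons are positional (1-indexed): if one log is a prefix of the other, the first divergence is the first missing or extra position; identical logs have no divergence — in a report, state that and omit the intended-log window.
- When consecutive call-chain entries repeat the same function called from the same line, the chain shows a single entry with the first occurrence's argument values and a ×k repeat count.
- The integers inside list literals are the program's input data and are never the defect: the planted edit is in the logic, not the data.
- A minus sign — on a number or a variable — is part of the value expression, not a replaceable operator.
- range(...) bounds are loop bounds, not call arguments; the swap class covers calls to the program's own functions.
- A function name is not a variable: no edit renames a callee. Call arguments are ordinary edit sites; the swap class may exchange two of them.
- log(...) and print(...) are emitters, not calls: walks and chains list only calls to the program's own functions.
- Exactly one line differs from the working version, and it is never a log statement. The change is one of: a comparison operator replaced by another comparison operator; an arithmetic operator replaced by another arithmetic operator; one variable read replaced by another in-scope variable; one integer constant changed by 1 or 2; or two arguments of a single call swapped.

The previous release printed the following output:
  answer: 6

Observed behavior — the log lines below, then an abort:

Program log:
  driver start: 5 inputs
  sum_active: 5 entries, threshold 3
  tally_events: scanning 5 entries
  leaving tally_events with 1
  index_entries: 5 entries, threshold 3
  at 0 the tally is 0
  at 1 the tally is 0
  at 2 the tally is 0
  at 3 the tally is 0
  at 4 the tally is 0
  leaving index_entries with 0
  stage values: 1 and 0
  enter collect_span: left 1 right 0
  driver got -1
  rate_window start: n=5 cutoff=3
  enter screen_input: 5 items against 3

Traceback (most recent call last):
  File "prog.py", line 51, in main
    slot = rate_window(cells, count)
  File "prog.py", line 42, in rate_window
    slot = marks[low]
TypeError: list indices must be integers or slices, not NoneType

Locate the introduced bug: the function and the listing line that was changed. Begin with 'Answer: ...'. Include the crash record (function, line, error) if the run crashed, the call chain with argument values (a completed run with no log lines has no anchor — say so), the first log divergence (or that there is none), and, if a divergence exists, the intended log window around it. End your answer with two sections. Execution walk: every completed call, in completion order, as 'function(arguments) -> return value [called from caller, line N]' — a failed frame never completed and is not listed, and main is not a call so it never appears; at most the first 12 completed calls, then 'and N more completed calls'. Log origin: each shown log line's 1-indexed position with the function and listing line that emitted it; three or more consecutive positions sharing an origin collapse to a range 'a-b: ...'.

Answer: the defect is in main at line 47.
Core observation: Everything matches until log position 2, which reads 'sum_active: 5 entries, threshold 3' in place of 'sum_active: 5 entries, threshold 2'.
Crash: rate_window, line 42, TypeError.
Call chain: main -> rate_window([9, 2, 1, 1, 2], 3) (called at line 51).
First divergence: position 2; shown 'sum_active: 5 entries, threshold 3' vs intended 'sum_active: 5 entries, threshold 2'.
Intended log window:
  1: driver start: 5 inputs
  2: sum_active: 5 entries, threshold 2
  3: tally_events: scanning 5 entries
Execution walk:
  tally_events([9, 2, 1, 1, 2]) -> 1  [called from sum_active, line 28]
  index_entries([9, 2, 1, 1, 2], 3) -> 0  [called from sum_active, line 29]
  collect_span(1, 0) -> -1  [called from sum_active, line 31]
  sum_active([9, 2, 1, 1, 2], 3) -> -1  [called from main, line 49]
  screen_input([9, 2, 1, 1, 2], 3) -> None  [called from rate_window, line 41]
Log origins:
  1: from main, line 48
  2: from sum_active, line 27
  3: from tally_events, line 2
  4: from tally_events, line 7
  5: from index_entries, line 11
  6-10: from index_entries, line 16
  11: from index_entries, line 17
  12: from sum_active, line 30
  13: from collect_span, line 21
  14: from main, line 50
  15: from rate_window, line 40
  16: from screen_input, line 34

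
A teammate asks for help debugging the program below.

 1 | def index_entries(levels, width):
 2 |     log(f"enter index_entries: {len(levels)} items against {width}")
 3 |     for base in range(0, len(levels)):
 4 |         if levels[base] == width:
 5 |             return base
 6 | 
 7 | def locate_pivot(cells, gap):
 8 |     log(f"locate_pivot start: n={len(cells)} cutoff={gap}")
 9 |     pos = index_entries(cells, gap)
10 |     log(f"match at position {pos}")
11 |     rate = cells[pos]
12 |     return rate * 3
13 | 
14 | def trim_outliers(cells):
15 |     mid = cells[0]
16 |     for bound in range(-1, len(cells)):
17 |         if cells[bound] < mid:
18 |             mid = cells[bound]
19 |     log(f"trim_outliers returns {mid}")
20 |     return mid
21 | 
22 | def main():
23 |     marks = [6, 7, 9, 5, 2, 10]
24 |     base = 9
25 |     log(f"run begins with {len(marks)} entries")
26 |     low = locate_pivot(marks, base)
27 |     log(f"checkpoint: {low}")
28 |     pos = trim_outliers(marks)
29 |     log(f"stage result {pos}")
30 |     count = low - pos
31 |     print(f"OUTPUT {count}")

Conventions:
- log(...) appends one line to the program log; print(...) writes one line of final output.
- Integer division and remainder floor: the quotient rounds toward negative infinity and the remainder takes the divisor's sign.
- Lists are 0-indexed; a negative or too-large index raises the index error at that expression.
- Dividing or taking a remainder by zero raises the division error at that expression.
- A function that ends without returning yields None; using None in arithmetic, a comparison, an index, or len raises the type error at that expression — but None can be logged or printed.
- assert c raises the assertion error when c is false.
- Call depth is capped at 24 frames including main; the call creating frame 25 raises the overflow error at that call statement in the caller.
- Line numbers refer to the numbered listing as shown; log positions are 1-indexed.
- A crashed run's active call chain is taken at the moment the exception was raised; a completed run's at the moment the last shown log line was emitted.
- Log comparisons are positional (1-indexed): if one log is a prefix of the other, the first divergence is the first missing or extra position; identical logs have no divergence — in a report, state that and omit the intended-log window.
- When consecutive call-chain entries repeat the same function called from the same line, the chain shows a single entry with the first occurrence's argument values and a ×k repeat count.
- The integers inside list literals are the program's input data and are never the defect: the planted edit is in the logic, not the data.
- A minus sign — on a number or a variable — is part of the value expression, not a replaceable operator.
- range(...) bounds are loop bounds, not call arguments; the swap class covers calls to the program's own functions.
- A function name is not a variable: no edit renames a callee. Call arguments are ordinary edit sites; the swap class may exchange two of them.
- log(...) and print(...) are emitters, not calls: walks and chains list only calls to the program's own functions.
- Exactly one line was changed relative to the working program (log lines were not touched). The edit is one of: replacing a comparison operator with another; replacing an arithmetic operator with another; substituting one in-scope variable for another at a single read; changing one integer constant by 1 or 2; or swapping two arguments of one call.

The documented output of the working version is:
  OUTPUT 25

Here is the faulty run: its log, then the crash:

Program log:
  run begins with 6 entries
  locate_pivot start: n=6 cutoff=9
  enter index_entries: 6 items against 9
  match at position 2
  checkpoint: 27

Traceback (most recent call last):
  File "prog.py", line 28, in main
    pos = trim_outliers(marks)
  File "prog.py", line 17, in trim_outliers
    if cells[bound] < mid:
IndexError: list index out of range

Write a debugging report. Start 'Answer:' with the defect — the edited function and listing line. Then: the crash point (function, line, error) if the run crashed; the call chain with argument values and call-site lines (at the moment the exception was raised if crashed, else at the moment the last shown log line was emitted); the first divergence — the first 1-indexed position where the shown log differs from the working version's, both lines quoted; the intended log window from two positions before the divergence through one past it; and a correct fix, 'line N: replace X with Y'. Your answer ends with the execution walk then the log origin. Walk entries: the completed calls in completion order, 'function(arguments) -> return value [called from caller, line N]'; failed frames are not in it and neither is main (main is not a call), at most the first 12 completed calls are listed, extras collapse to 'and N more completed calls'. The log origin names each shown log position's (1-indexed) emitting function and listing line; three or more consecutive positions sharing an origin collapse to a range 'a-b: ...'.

Answer: the defect is in trim_outliers at line 16.
The tell: The shown log is a 5-line prefix of the intended one, whose next entry is 'trim_outliers returns 2'.
Crash: trim_outliers, line 17, IndexError.
Call chain: main -> trim_outliers([6, 7, 9, 5, 2, 10]) (called at line 28).
First divergence: position 6 — after 5 matching lines the faulty run goes silent; intended next line 'trim_outliers returns 2'.
Intended log window:
  4: match at position 2
  5: checkpoint: 27
  6: trim_outliers returns 2
  7: stage result 2
Execution walk:
  index_entries([6, 7, 9, 5, 2, 10], 9) -> 2  [called from locate_pivot, line 9]
  locate_pivot([6, 7, 9, 5, 2, 10], 9) -> 27  [called from main, line 26]
Log origin:
  1: logged in main at line 25
  2: logged in locate_pivot at line 8
  3: logged in index_entries at line 2
  4: logged in locate_pivot at line 10
  5: logged in main at line 27
A correct fix: line 16: replace `-1` with `1`.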